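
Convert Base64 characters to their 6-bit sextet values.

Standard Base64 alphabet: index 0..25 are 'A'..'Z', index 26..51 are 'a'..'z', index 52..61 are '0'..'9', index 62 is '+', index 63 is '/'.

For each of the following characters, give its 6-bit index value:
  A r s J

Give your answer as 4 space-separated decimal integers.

Answer: 0 43 44 9

Derivation:
'A': A..Z range, ord('A') − ord('A') = 0
'r': a..z range, 26 + ord('r') − ord('a') = 43
's': a..z range, 26 + ord('s') − ord('a') = 44
'J': A..Z range, ord('J') − ord('A') = 9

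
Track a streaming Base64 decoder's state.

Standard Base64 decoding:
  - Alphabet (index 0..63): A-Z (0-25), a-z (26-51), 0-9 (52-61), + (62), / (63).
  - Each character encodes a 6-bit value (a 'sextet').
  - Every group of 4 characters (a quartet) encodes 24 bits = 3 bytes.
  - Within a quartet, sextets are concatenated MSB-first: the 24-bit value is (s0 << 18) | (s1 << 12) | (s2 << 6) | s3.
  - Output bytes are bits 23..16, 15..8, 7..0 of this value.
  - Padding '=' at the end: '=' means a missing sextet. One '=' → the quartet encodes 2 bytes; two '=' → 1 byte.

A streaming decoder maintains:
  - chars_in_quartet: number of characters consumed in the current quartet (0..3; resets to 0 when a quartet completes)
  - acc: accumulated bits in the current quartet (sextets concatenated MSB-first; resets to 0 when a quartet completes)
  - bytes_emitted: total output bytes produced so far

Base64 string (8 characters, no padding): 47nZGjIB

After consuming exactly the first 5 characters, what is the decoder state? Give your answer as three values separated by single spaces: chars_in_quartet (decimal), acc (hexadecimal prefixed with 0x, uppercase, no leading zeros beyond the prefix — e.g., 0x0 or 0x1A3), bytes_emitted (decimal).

Answer: 1 0x6 3

Derivation:
After char 0 ('4'=56): chars_in_quartet=1 acc=0x38 bytes_emitted=0
After char 1 ('7'=59): chars_in_quartet=2 acc=0xE3B bytes_emitted=0
After char 2 ('n'=39): chars_in_quartet=3 acc=0x38EE7 bytes_emitted=0
After char 3 ('Z'=25): chars_in_quartet=4 acc=0xE3B9D9 -> emit E3 B9 D9, reset; bytes_emitted=3
After char 4 ('G'=6): chars_in_quartet=1 acc=0x6 bytes_emitted=3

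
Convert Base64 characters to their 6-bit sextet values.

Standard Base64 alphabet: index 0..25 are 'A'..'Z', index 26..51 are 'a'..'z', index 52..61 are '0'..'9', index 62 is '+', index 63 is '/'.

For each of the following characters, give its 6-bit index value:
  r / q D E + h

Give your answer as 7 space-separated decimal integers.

Answer: 43 63 42 3 4 62 33

Derivation:
'r': a..z range, 26 + ord('r') − ord('a') = 43
'/': index 63
'q': a..z range, 26 + ord('q') − ord('a') = 42
'D': A..Z range, ord('D') − ord('A') = 3
'E': A..Z range, ord('E') − ord('A') = 4
'+': index 62
'h': a..z range, 26 + ord('h') − ord('a') = 33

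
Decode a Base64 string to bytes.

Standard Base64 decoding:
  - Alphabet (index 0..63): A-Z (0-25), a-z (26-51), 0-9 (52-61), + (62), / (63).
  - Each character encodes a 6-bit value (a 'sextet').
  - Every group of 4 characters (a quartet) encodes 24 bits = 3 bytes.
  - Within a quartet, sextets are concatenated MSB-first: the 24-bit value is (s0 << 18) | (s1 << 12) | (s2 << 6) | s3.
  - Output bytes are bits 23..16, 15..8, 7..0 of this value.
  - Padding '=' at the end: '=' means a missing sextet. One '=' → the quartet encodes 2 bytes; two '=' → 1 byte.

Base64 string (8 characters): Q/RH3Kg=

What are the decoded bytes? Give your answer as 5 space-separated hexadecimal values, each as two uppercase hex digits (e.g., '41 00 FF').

After char 0 ('Q'=16): chars_in_quartet=1 acc=0x10 bytes_emitted=0
After char 1 ('/'=63): chars_in_quartet=2 acc=0x43F bytes_emitted=0
After char 2 ('R'=17): chars_in_quartet=3 acc=0x10FD1 bytes_emitted=0
After char 3 ('H'=7): chars_in_quartet=4 acc=0x43F447 -> emit 43 F4 47, reset; bytes_emitted=3
After char 4 ('3'=55): chars_in_quartet=1 acc=0x37 bytes_emitted=3
After char 5 ('K'=10): chars_in_quartet=2 acc=0xDCA bytes_emitted=3
After char 6 ('g'=32): chars_in_quartet=3 acc=0x372A0 bytes_emitted=3
Padding '=': partial quartet acc=0x372A0 -> emit DC A8; bytes_emitted=5

Answer: 43 F4 47 DC A8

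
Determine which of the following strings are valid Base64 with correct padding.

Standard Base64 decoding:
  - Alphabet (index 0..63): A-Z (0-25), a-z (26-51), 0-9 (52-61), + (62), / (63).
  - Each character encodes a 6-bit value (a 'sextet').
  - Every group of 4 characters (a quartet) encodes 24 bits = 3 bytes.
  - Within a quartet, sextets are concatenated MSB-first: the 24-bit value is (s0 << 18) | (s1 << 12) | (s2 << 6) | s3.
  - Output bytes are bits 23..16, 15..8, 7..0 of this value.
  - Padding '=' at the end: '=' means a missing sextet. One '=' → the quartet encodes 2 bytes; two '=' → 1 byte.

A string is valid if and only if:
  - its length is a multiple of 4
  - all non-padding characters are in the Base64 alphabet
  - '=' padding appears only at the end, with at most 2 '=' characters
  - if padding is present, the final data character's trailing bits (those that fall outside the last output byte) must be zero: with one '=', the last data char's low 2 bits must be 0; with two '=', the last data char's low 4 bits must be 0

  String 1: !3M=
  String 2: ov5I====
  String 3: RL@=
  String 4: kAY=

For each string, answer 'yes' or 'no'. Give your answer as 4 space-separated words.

Answer: no no no yes

Derivation:
String 1: '!3M=' → invalid (bad char(s): ['!'])
String 2: 'ov5I====' → invalid (4 pad chars (max 2))
String 3: 'RL@=' → invalid (bad char(s): ['@'])
String 4: 'kAY=' → valid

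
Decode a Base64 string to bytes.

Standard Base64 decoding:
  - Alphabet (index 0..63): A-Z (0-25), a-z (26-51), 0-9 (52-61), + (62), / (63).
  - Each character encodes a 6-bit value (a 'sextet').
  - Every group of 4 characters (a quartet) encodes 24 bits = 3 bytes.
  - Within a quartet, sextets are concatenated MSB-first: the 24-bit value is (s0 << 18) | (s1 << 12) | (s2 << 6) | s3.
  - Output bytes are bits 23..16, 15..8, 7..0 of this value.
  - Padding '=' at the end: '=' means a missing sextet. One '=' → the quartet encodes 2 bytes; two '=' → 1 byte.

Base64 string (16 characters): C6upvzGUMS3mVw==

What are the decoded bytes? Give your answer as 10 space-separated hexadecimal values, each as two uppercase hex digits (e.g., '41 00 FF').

Answer: 0B AB A9 BF 31 94 31 2D E6 57

Derivation:
After char 0 ('C'=2): chars_in_quartet=1 acc=0x2 bytes_emitted=0
After char 1 ('6'=58): chars_in_quartet=2 acc=0xBA bytes_emitted=0
After char 2 ('u'=46): chars_in_quartet=3 acc=0x2EAE bytes_emitted=0
After char 3 ('p'=41): chars_in_quartet=4 acc=0xBABA9 -> emit 0B AB A9, reset; bytes_emitted=3
After char 4 ('v'=47): chars_in_quartet=1 acc=0x2F bytes_emitted=3
After char 5 ('z'=51): chars_in_quartet=2 acc=0xBF3 bytes_emitted=3
After char 6 ('G'=6): chars_in_quartet=3 acc=0x2FCC6 bytes_emitted=3
After char 7 ('U'=20): chars_in_quartet=4 acc=0xBF3194 -> emit BF 31 94, reset; bytes_emitted=6
After char 8 ('M'=12): chars_in_quartet=1 acc=0xC bytes_emitted=6
After char 9 ('S'=18): chars_in_quartet=2 acc=0x312 bytes_emitted=6
After char 10 ('3'=55): chars_in_quartet=3 acc=0xC4B7 bytes_emitted=6
After char 11 ('m'=38): chars_in_quartet=4 acc=0x312DE6 -> emit 31 2D E6, reset; bytes_emitted=9
After char 12 ('V'=21): chars_in_quartet=1 acc=0x15 bytes_emitted=9
After char 13 ('w'=48): chars_in_quartet=2 acc=0x570 bytes_emitted=9
Padding '==': partial quartet acc=0x570 -> emit 57; bytes_emitted=10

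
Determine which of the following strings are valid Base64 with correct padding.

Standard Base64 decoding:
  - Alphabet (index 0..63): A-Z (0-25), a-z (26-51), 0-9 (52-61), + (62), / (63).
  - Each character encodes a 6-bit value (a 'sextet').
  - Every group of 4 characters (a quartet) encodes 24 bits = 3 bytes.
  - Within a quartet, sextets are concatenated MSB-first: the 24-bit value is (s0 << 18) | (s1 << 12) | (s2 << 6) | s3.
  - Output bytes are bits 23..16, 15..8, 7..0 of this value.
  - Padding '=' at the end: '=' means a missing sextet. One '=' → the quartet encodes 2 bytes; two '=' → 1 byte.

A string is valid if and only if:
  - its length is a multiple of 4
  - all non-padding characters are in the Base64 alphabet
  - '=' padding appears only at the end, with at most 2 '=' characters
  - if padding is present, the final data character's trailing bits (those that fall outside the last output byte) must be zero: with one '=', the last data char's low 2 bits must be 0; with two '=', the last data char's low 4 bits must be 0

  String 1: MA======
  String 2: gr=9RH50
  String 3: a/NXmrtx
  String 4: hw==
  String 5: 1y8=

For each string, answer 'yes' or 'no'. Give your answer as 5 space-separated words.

Answer: no no yes yes yes

Derivation:
String 1: 'MA======' → invalid (6 pad chars (max 2))
String 2: 'gr=9RH50' → invalid (bad char(s): ['=']; '=' in middle)
String 3: 'a/NXmrtx' → valid
String 4: 'hw==' → valid
String 5: '1y8=' → valid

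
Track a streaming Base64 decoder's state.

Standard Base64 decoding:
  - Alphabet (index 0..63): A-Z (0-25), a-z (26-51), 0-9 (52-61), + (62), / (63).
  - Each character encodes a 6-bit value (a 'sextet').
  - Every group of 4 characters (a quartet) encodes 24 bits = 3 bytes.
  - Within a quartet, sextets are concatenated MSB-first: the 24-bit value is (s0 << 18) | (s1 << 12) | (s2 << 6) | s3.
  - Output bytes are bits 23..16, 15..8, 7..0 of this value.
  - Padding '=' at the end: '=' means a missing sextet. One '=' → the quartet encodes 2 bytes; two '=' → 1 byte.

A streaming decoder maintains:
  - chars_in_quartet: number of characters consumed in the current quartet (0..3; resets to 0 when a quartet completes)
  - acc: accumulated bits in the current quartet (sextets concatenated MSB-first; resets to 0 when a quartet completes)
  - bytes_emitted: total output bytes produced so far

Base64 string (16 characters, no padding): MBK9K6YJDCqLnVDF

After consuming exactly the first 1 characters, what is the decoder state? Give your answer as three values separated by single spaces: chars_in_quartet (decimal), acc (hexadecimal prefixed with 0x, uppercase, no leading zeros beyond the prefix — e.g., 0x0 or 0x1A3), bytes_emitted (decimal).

Answer: 1 0xC 0

Derivation:
After char 0 ('M'=12): chars_in_quartet=1 acc=0xC bytes_emitted=0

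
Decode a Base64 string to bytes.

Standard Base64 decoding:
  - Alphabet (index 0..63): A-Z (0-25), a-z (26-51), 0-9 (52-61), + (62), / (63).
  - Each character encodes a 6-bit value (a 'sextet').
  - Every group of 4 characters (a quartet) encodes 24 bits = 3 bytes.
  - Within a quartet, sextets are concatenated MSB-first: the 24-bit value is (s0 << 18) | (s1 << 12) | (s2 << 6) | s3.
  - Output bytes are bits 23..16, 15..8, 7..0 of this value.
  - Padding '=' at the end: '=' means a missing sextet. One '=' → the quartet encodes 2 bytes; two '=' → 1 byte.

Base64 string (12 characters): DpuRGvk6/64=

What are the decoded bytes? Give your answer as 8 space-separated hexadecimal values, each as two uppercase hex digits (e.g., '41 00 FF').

Answer: 0E 9B 91 1A F9 3A FF AE

Derivation:
After char 0 ('D'=3): chars_in_quartet=1 acc=0x3 bytes_emitted=0
After char 1 ('p'=41): chars_in_quartet=2 acc=0xE9 bytes_emitted=0
After char 2 ('u'=46): chars_in_quartet=3 acc=0x3A6E bytes_emitted=0
After char 3 ('R'=17): chars_in_quartet=4 acc=0xE9B91 -> emit 0E 9B 91, reset; bytes_emitted=3
After char 4 ('G'=6): chars_in_quartet=1 acc=0x6 bytes_emitted=3
After char 5 ('v'=47): chars_in_quartet=2 acc=0x1AF bytes_emitted=3
After char 6 ('k'=36): chars_in_quartet=3 acc=0x6BE4 bytes_emitted=3
After char 7 ('6'=58): chars_in_quartet=4 acc=0x1AF93A -> emit 1A F9 3A, reset; bytes_emitted=6
After char 8 ('/'=63): chars_in_quartet=1 acc=0x3F bytes_emitted=6
After char 9 ('6'=58): chars_in_quartet=2 acc=0xFFA bytes_emitted=6
After char 10 ('4'=56): chars_in_quartet=3 acc=0x3FEB8 bytes_emitted=6
Padding '=': partial quartet acc=0x3FEB8 -> emit FF AE; bytes_emitted=8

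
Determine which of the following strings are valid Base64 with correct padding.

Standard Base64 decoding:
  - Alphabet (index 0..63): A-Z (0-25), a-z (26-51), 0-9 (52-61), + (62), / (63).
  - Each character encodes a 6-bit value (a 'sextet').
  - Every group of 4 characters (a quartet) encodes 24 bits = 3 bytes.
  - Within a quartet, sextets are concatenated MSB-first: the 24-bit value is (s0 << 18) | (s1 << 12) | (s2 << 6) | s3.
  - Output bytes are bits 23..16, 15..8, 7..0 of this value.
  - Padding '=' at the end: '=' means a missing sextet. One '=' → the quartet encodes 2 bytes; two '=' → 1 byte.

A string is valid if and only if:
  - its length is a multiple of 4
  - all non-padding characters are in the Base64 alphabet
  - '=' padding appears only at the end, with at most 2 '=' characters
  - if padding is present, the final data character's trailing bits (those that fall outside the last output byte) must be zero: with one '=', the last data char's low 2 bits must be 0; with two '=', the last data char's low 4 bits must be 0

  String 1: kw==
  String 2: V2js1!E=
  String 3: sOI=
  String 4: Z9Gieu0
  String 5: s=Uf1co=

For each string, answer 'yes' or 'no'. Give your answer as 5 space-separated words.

String 1: 'kw==' → valid
String 2: 'V2js1!E=' → invalid (bad char(s): ['!'])
String 3: 'sOI=' → valid
String 4: 'Z9Gieu0' → invalid (len=7 not mult of 4)
String 5: 's=Uf1co=' → invalid (bad char(s): ['=']; '=' in middle)

Answer: yes no yes no no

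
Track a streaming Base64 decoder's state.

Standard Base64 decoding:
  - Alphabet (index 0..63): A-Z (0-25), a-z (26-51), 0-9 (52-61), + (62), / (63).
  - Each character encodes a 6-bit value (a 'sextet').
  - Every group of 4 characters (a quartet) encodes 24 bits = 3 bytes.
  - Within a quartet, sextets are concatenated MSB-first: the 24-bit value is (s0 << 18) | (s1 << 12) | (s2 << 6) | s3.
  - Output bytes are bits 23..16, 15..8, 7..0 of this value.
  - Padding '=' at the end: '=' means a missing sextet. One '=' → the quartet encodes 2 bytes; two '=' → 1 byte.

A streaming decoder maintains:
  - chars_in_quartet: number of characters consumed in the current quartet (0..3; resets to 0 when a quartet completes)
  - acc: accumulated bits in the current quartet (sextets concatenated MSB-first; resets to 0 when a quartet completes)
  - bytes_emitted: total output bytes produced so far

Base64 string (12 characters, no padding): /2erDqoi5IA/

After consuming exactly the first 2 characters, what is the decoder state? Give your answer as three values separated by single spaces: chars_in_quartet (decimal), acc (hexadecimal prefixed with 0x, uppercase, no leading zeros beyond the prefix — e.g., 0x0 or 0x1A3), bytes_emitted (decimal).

Answer: 2 0xFF6 0

Derivation:
After char 0 ('/'=63): chars_in_quartet=1 acc=0x3F bytes_emitted=0
After char 1 ('2'=54): chars_in_quartet=2 acc=0xFF6 bytes_emitted=0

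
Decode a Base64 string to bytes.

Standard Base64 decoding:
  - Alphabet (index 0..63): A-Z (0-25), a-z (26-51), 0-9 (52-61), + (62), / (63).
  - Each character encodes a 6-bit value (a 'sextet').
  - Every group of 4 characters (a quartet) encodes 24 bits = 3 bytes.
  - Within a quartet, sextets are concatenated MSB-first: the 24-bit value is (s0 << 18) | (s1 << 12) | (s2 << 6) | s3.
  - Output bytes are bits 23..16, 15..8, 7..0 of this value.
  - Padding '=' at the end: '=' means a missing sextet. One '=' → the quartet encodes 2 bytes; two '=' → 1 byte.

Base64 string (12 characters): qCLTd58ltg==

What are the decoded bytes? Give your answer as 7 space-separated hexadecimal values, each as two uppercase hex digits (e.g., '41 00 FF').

Answer: A8 22 D3 77 9F 25 B6

Derivation:
After char 0 ('q'=42): chars_in_quartet=1 acc=0x2A bytes_emitted=0
After char 1 ('C'=2): chars_in_quartet=2 acc=0xA82 bytes_emitted=0
After char 2 ('L'=11): chars_in_quartet=3 acc=0x2A08B bytes_emitted=0
After char 3 ('T'=19): chars_in_quartet=4 acc=0xA822D3 -> emit A8 22 D3, reset; bytes_emitted=3
After char 4 ('d'=29): chars_in_quartet=1 acc=0x1D bytes_emitted=3
After char 5 ('5'=57): chars_in_quartet=2 acc=0x779 bytes_emitted=3
After char 6 ('8'=60): chars_in_quartet=3 acc=0x1DE7C bytes_emitted=3
After char 7 ('l'=37): chars_in_quartet=4 acc=0x779F25 -> emit 77 9F 25, reset; bytes_emitted=6
After char 8 ('t'=45): chars_in_quartet=1 acc=0x2D bytes_emitted=6
After char 9 ('g'=32): chars_in_quartet=2 acc=0xB60 bytes_emitted=6
Padding '==': partial quartet acc=0xB60 -> emit B6; bytes_emitted=7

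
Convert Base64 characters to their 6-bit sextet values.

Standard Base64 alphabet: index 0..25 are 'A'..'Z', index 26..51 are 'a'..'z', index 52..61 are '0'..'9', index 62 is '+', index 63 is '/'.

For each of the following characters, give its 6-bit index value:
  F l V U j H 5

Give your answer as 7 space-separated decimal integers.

'F': A..Z range, ord('F') − ord('A') = 5
'l': a..z range, 26 + ord('l') − ord('a') = 37
'V': A..Z range, ord('V') − ord('A') = 21
'U': A..Z range, ord('U') − ord('A') = 20
'j': a..z range, 26 + ord('j') − ord('a') = 35
'H': A..Z range, ord('H') − ord('A') = 7
'5': 0..9 range, 52 + ord('5') − ord('0') = 57

Answer: 5 37 21 20 35 7 57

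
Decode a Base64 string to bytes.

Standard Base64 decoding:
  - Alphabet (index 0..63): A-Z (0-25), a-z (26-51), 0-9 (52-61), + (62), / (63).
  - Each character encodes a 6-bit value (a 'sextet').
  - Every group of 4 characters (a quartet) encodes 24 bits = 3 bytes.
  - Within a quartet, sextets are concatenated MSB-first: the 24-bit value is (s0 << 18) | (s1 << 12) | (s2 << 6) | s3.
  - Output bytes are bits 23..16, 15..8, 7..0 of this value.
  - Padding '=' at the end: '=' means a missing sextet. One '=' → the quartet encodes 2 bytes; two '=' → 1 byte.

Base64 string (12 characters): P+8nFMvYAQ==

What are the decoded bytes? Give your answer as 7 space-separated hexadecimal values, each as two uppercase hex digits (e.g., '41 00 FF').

Answer: 3F EF 27 14 CB D8 01

Derivation:
After char 0 ('P'=15): chars_in_quartet=1 acc=0xF bytes_emitted=0
After char 1 ('+'=62): chars_in_quartet=2 acc=0x3FE bytes_emitted=0
After char 2 ('8'=60): chars_in_quartet=3 acc=0xFFBC bytes_emitted=0
After char 3 ('n'=39): chars_in_quartet=4 acc=0x3FEF27 -> emit 3F EF 27, reset; bytes_emitted=3
After char 4 ('F'=5): chars_in_quartet=1 acc=0x5 bytes_emitted=3
After char 5 ('M'=12): chars_in_quartet=2 acc=0x14C bytes_emitted=3
After char 6 ('v'=47): chars_in_quartet=3 acc=0x532F bytes_emitted=3
After char 7 ('Y'=24): chars_in_quartet=4 acc=0x14CBD8 -> emit 14 CB D8, reset; bytes_emitted=6
After char 8 ('A'=0): chars_in_quartet=1 acc=0x0 bytes_emitted=6
After char 9 ('Q'=16): chars_in_quartet=2 acc=0x10 bytes_emitted=6
Padding '==': partial quartet acc=0x10 -> emit 01; bytes_emitted=7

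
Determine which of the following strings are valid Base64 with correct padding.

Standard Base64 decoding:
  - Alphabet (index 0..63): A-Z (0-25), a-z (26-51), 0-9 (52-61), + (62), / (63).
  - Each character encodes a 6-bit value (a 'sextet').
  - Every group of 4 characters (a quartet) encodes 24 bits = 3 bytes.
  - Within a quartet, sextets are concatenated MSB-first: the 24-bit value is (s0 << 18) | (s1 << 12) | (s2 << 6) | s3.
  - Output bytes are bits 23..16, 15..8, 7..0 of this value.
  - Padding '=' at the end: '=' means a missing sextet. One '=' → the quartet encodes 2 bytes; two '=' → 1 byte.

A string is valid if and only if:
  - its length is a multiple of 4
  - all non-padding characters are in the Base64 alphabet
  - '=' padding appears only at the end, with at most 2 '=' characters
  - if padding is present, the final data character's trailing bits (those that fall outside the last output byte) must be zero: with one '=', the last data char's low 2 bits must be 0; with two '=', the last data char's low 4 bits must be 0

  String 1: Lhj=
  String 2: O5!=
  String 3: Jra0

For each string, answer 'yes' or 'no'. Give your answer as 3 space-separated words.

String 1: 'Lhj=' → invalid (bad trailing bits)
String 2: 'O5!=' → invalid (bad char(s): ['!'])
String 3: 'Jra0' → valid

Answer: no no yes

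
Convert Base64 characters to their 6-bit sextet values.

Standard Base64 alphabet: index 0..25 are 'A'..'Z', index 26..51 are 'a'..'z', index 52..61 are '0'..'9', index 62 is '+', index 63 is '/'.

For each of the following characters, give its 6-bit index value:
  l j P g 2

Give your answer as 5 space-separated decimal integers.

'l': a..z range, 26 + ord('l') − ord('a') = 37
'j': a..z range, 26 + ord('j') − ord('a') = 35
'P': A..Z range, ord('P') − ord('A') = 15
'g': a..z range, 26 + ord('g') − ord('a') = 32
'2': 0..9 range, 52 + ord('2') − ord('0') = 54

Answer: 37 35 15 32 54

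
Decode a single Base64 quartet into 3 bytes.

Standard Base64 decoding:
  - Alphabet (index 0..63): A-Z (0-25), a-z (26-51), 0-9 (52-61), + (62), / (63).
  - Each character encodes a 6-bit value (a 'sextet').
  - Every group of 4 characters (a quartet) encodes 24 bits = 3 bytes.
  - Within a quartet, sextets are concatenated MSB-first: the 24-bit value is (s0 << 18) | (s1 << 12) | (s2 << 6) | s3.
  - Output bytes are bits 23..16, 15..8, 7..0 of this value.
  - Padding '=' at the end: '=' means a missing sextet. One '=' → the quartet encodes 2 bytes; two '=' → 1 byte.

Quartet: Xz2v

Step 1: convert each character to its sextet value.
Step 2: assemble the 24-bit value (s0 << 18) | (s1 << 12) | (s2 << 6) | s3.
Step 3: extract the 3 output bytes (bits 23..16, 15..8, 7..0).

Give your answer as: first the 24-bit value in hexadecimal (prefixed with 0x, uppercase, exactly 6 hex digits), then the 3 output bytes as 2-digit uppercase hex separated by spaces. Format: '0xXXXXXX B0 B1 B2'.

Sextets: X=23, z=51, 2=54, v=47
24-bit: (23<<18) | (51<<12) | (54<<6) | 47
      = 0x5C0000 | 0x033000 | 0x000D80 | 0x00002F
      = 0x5F3DAF
Bytes: (v>>16)&0xFF=5F, (v>>8)&0xFF=3D, v&0xFF=AF

Answer: 0x5F3DAF 5F 3D AF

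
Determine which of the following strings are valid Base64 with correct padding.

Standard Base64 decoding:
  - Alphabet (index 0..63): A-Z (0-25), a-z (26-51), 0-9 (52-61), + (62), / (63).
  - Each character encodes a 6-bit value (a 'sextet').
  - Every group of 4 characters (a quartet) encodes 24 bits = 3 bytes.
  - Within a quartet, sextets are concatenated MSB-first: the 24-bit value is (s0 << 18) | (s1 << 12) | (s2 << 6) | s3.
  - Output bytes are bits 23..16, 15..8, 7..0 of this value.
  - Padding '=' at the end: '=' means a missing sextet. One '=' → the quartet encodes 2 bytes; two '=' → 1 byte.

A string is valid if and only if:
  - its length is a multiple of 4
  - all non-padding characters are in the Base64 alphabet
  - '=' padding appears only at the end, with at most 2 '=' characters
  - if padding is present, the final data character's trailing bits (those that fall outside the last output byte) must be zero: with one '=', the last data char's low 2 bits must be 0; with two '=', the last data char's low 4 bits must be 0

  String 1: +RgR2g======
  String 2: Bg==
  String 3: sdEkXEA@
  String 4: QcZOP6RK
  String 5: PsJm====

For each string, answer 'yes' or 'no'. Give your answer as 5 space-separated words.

Answer: no yes no yes no

Derivation:
String 1: '+RgR2g======' → invalid (6 pad chars (max 2))
String 2: 'Bg==' → valid
String 3: 'sdEkXEA@' → invalid (bad char(s): ['@'])
String 4: 'QcZOP6RK' → valid
String 5: 'PsJm====' → invalid (4 pad chars (max 2))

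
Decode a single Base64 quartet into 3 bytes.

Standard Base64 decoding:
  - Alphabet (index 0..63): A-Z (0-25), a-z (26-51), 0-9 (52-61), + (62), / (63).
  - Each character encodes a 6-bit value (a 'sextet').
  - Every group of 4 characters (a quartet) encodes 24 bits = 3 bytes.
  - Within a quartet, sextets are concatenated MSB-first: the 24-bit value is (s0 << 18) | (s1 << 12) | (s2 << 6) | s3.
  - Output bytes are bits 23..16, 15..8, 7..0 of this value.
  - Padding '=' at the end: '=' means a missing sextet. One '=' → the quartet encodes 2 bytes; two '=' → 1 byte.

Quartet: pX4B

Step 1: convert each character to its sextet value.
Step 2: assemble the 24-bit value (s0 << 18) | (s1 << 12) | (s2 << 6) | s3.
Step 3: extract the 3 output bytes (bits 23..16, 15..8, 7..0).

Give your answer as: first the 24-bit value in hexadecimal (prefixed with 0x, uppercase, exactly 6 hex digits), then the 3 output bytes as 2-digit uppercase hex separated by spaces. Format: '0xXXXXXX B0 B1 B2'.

Sextets: p=41, X=23, 4=56, B=1
24-bit: (41<<18) | (23<<12) | (56<<6) | 1
      = 0xA40000 | 0x017000 | 0x000E00 | 0x000001
      = 0xA57E01
Bytes: (v>>16)&0xFF=A5, (v>>8)&0xFF=7E, v&0xFF=01

Answer: 0xA57E01 A5 7E 01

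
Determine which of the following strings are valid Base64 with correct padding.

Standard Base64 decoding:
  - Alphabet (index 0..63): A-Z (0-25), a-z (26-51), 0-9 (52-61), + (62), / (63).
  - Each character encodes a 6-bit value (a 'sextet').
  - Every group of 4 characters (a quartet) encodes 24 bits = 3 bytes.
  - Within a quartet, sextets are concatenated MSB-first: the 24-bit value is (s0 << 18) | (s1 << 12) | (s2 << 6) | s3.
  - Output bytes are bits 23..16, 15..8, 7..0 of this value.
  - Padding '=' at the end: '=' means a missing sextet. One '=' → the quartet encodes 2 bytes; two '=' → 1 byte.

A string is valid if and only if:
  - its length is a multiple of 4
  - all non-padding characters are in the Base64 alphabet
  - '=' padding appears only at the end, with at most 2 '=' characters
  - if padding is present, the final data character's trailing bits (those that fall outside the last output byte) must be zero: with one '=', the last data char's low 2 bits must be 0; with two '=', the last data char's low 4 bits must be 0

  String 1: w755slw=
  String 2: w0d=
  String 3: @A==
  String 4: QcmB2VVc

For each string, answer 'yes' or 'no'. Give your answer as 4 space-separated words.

Answer: yes no no yes

Derivation:
String 1: 'w755slw=' → valid
String 2: 'w0d=' → invalid (bad trailing bits)
String 3: '@A==' → invalid (bad char(s): ['@'])
String 4: 'QcmB2VVc' → valid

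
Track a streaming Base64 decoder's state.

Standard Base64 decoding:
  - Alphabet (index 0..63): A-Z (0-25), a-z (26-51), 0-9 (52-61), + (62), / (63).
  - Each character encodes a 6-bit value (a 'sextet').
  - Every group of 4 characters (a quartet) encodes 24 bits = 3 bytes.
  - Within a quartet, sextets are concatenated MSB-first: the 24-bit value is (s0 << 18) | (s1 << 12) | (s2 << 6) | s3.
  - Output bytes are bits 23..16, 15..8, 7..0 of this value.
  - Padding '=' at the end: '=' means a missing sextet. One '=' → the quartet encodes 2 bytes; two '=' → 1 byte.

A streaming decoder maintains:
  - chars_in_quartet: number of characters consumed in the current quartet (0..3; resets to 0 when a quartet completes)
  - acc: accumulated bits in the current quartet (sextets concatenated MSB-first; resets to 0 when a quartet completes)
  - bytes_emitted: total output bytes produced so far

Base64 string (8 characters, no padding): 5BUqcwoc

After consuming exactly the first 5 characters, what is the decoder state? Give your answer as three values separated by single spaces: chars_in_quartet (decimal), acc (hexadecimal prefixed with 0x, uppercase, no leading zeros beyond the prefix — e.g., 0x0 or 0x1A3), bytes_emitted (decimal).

Answer: 1 0x1C 3

Derivation:
After char 0 ('5'=57): chars_in_quartet=1 acc=0x39 bytes_emitted=0
After char 1 ('B'=1): chars_in_quartet=2 acc=0xE41 bytes_emitted=0
After char 2 ('U'=20): chars_in_quartet=3 acc=0x39054 bytes_emitted=0
After char 3 ('q'=42): chars_in_quartet=4 acc=0xE4152A -> emit E4 15 2A, reset; bytes_emitted=3
After char 4 ('c'=28): chars_in_quartet=1 acc=0x1C bytes_emitted=3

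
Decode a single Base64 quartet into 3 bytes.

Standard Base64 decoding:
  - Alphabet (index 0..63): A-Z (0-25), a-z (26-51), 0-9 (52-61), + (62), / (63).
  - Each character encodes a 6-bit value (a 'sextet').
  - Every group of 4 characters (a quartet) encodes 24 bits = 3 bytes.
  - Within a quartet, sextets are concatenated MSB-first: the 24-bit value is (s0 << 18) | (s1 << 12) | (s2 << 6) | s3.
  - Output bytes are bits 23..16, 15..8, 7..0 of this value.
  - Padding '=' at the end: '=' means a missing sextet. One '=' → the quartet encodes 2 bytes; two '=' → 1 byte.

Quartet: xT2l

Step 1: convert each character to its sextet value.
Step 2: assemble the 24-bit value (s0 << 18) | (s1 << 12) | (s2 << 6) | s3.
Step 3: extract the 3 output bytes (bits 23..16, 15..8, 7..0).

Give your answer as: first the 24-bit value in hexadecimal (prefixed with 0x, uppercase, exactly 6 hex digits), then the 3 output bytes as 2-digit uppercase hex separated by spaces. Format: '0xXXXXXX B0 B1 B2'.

Sextets: x=49, T=19, 2=54, l=37
24-bit: (49<<18) | (19<<12) | (54<<6) | 37
      = 0xC40000 | 0x013000 | 0x000D80 | 0x000025
      = 0xC53DA5
Bytes: (v>>16)&0xFF=C5, (v>>8)&0xFF=3D, v&0xFF=A5

Answer: 0xC53DA5 C5 3D A5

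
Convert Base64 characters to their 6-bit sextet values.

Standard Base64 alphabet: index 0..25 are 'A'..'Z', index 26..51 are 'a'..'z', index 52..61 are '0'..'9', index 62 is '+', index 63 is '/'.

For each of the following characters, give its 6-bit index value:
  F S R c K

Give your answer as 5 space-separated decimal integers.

Answer: 5 18 17 28 10

Derivation:
'F': A..Z range, ord('F') − ord('A') = 5
'S': A..Z range, ord('S') − ord('A') = 18
'R': A..Z range, ord('R') − ord('A') = 17
'c': a..z range, 26 + ord('c') − ord('a') = 28
'K': A..Z range, ord('K') − ord('A') = 10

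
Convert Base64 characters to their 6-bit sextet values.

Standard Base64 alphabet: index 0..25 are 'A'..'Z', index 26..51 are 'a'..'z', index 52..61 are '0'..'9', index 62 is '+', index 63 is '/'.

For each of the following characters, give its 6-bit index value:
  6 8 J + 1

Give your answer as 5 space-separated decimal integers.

'6': 0..9 range, 52 + ord('6') − ord('0') = 58
'8': 0..9 range, 52 + ord('8') − ord('0') = 60
'J': A..Z range, ord('J') − ord('A') = 9
'+': index 62
'1': 0..9 range, 52 + ord('1') − ord('0') = 53

Answer: 58 60 9 62 53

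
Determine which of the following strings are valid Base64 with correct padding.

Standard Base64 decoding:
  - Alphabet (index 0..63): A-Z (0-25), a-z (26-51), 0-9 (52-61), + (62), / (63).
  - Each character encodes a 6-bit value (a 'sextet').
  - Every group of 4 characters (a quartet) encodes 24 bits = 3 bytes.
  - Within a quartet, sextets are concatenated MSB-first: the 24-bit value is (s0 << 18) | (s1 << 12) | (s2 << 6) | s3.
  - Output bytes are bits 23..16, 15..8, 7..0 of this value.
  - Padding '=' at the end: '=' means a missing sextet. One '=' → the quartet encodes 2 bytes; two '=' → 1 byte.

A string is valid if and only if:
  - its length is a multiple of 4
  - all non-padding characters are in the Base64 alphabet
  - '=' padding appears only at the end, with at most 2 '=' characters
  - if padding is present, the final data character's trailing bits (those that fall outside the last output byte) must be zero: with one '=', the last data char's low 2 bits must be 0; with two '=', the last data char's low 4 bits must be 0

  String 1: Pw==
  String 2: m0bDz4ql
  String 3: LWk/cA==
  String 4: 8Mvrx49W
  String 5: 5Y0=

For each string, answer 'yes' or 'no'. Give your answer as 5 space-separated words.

Answer: yes yes yes yes yes

Derivation:
String 1: 'Pw==' → valid
String 2: 'm0bDz4ql' → valid
String 3: 'LWk/cA==' → valid
String 4: '8Mvrx49W' → valid
String 5: '5Y0=' → valid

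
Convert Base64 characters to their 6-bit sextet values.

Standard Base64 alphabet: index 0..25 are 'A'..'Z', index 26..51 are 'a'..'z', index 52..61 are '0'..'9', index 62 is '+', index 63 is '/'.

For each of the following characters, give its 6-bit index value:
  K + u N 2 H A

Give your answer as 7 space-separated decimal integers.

Answer: 10 62 46 13 54 7 0

Derivation:
'K': A..Z range, ord('K') − ord('A') = 10
'+': index 62
'u': a..z range, 26 + ord('u') − ord('a') = 46
'N': A..Z range, ord('N') − ord('A') = 13
'2': 0..9 range, 52 + ord('2') − ord('0') = 54
'H': A..Z range, ord('H') − ord('A') = 7
'A': A..Z range, ord('A') − ord('A') = 0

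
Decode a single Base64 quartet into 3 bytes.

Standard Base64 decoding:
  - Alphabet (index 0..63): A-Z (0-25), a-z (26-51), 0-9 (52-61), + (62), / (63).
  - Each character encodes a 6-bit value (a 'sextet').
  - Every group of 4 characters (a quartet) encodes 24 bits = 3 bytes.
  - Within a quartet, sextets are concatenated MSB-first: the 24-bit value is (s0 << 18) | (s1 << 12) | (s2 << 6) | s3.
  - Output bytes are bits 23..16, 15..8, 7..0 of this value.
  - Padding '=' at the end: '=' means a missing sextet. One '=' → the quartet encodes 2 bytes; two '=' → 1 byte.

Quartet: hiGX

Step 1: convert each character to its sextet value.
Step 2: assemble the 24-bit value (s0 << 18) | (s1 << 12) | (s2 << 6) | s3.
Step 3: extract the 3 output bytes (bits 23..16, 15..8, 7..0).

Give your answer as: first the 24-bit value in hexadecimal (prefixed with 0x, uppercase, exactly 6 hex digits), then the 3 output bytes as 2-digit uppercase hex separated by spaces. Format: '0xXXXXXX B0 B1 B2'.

Sextets: h=33, i=34, G=6, X=23
24-bit: (33<<18) | (34<<12) | (6<<6) | 23
      = 0x840000 | 0x022000 | 0x000180 | 0x000017
      = 0x862197
Bytes: (v>>16)&0xFF=86, (v>>8)&0xFF=21, v&0xFF=97

Answer: 0x862197 86 21 97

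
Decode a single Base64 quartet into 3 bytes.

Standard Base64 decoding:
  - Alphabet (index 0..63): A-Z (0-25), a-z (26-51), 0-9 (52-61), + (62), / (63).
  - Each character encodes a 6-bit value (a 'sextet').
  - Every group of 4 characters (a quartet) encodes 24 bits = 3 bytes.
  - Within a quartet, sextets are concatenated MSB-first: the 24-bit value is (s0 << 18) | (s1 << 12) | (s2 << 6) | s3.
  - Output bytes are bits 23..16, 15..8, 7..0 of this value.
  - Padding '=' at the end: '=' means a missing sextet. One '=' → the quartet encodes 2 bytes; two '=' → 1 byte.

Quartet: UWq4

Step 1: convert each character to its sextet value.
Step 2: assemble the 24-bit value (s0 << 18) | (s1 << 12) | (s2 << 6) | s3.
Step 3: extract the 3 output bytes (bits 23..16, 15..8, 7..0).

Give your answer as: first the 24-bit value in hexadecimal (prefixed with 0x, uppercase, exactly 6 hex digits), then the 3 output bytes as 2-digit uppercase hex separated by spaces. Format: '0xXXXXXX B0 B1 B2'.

Answer: 0x516AB8 51 6A B8

Derivation:
Sextets: U=20, W=22, q=42, 4=56
24-bit: (20<<18) | (22<<12) | (42<<6) | 56
      = 0x500000 | 0x016000 | 0x000A80 | 0x000038
      = 0x516AB8
Bytes: (v>>16)&0xFF=51, (v>>8)&0xFF=6A, v&0xFF=B8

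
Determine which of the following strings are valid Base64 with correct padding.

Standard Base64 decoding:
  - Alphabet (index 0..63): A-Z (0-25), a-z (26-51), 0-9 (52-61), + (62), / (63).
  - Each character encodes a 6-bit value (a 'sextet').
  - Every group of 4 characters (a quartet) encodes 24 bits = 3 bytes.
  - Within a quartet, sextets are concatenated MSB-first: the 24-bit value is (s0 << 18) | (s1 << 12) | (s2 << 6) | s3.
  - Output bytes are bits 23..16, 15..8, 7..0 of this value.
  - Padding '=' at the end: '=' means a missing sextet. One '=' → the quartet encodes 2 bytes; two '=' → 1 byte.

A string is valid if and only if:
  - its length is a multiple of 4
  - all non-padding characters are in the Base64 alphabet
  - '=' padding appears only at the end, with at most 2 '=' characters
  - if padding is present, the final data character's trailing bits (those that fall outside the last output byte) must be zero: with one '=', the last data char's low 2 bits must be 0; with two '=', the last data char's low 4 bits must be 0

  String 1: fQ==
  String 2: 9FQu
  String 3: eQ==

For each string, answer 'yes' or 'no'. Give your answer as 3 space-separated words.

String 1: 'fQ==' → valid
String 2: '9FQu' → valid
String 3: 'eQ==' → valid

Answer: yes yes yes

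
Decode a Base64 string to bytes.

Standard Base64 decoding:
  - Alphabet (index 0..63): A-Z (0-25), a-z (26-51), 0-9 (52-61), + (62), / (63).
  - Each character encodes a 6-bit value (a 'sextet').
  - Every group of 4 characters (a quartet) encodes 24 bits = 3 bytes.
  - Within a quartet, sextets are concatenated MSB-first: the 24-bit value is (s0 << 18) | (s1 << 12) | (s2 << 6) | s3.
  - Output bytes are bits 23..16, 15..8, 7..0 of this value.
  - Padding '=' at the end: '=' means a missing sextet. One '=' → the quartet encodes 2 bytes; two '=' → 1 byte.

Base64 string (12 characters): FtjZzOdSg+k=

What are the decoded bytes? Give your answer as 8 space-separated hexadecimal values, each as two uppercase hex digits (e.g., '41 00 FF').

After char 0 ('F'=5): chars_in_quartet=1 acc=0x5 bytes_emitted=0
After char 1 ('t'=45): chars_in_quartet=2 acc=0x16D bytes_emitted=0
After char 2 ('j'=35): chars_in_quartet=3 acc=0x5B63 bytes_emitted=0
After char 3 ('Z'=25): chars_in_quartet=4 acc=0x16D8D9 -> emit 16 D8 D9, reset; bytes_emitted=3
After char 4 ('z'=51): chars_in_quartet=1 acc=0x33 bytes_emitted=3
After char 5 ('O'=14): chars_in_quartet=2 acc=0xCCE bytes_emitted=3
After char 6 ('d'=29): chars_in_quartet=3 acc=0x3339D bytes_emitted=3
After char 7 ('S'=18): chars_in_quartet=4 acc=0xCCE752 -> emit CC E7 52, reset; bytes_emitted=6
After char 8 ('g'=32): chars_in_quartet=1 acc=0x20 bytes_emitted=6
After char 9 ('+'=62): chars_in_quartet=2 acc=0x83E bytes_emitted=6
After char 10 ('k'=36): chars_in_quartet=3 acc=0x20FA4 bytes_emitted=6
Padding '=': partial quartet acc=0x20FA4 -> emit 83 E9; bytes_emitted=8

Answer: 16 D8 D9 CC E7 52 83 E9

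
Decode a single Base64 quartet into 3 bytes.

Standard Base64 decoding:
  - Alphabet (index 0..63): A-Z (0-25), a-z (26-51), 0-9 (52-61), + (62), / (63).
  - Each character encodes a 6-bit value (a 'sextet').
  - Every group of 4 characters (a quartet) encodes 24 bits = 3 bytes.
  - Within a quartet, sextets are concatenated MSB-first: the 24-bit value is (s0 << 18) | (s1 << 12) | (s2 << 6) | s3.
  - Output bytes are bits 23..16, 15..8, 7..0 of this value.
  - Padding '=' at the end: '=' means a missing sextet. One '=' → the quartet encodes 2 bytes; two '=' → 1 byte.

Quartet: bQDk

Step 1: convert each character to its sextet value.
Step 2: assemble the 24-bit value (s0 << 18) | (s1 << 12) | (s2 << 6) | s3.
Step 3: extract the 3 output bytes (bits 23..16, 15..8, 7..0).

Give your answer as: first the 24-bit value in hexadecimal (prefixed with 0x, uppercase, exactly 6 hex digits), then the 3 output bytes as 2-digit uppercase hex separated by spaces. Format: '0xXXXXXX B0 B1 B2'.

Answer: 0x6D00E4 6D 00 E4

Derivation:
Sextets: b=27, Q=16, D=3, k=36
24-bit: (27<<18) | (16<<12) | (3<<6) | 36
      = 0x6C0000 | 0x010000 | 0x0000C0 | 0x000024
      = 0x6D00E4
Bytes: (v>>16)&0xFF=6D, (v>>8)&0xFF=00, v&0xFF=E4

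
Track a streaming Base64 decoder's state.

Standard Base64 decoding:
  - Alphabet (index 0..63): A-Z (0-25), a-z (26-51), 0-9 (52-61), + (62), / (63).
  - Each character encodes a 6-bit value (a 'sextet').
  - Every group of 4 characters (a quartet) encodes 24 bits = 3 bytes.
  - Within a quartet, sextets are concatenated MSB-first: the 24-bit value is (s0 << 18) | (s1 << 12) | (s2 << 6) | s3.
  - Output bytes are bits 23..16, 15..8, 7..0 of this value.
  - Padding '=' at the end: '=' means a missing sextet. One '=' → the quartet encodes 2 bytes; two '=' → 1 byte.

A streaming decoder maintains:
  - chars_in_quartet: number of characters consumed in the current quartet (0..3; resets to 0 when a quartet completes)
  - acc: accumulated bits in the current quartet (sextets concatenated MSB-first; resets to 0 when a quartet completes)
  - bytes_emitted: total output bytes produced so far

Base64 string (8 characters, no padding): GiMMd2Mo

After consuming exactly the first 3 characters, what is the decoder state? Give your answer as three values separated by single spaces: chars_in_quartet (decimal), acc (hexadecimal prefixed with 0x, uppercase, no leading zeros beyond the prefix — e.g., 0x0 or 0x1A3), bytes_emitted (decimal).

Answer: 3 0x688C 0

Derivation:
After char 0 ('G'=6): chars_in_quartet=1 acc=0x6 bytes_emitted=0
After char 1 ('i'=34): chars_in_quartet=2 acc=0x1A2 bytes_emitted=0
After char 2 ('M'=12): chars_in_quartet=3 acc=0x688C bytes_emitted=0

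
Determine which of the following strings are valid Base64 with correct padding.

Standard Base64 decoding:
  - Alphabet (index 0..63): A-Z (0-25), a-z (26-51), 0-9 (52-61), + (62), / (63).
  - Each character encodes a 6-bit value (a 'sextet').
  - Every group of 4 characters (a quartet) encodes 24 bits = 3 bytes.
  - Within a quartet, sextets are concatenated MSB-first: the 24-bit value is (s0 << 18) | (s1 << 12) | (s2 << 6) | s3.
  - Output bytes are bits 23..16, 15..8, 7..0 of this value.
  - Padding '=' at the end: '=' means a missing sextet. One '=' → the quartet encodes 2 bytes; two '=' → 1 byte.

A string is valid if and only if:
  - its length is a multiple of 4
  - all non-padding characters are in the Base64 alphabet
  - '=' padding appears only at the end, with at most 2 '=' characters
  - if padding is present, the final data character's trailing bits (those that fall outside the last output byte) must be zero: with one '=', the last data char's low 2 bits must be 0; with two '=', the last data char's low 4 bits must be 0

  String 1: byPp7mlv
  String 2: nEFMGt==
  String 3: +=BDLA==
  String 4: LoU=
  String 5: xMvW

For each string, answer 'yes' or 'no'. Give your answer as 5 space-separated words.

String 1: 'byPp7mlv' → valid
String 2: 'nEFMGt==' → invalid (bad trailing bits)
String 3: '+=BDLA==' → invalid (bad char(s): ['=']; '=' in middle)
String 4: 'LoU=' → valid
String 5: 'xMvW' → valid

Answer: yes no no yes yes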